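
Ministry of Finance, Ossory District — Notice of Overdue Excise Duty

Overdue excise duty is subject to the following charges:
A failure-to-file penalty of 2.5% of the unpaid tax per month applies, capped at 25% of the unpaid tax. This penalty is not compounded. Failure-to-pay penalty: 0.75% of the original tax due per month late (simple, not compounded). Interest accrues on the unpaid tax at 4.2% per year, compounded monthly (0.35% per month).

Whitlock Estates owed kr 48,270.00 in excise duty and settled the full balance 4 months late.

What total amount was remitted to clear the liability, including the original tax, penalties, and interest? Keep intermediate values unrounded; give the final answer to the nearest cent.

Failure-to-file: 4 × 2.5% × kr 48,270.00 = kr 4,827.00 (under the 25% cap)
Failure-to-pay penalty: 4 × 0.75% × kr 48,270.00 = kr 1,448.10
Interest: kr 48,270.00 × ((1 + 0.0035)^4 − 1) = kr 48,270.00 × 0.0140737… = kr 679.3361…
Total = kr 48,270.00 + kr 6,275.1000 + kr 679.3361… = kr 55,224.44

kr 55,224.44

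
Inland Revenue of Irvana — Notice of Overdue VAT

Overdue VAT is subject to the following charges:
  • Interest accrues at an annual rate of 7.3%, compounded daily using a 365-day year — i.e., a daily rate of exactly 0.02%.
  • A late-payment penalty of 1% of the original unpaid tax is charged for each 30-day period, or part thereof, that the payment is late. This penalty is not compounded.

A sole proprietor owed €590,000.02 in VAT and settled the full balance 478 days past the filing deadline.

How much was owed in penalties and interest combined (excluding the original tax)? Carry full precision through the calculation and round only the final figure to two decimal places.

Penalty periods: ⌈478/30⌉ = 16; penalty = 16 × 1% × €590,000.02 = €94,400.00…
Interest: €590,000.02 × ((1 + 0.0002)^478 − 1) = €590,000.02 × 0.10030833… = €59,181.9172…
Penalties + interest = €94,400.0032 + €59,181.9172… = €153,581.92

€153,581.92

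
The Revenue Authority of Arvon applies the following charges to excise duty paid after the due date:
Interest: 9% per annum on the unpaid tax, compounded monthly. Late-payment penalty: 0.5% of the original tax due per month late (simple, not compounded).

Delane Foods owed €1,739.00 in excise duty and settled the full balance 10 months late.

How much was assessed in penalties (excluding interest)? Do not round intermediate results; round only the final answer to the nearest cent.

Late-payment penalty: 10 × 0.5% × €1,739.00 = €86.95

€86.95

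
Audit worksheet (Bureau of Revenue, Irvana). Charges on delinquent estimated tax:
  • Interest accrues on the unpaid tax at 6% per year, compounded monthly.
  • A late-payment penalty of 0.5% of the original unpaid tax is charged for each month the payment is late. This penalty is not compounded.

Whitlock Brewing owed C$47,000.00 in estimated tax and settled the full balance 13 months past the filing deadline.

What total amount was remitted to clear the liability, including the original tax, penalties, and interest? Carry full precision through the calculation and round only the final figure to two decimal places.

C$53,203.35

Late-payment penalty = 0.5% × C$47,000.00 × 13 mo = C$3,055.00
Interest (6%/yr ÷ 12 = 0.5%/month): C$47,000.00 × ((1 + 0.005)^13 − 1) = C$3,148.3514…
Total = C$47,000.00 + C$3,055.0000 + C$3,148.3514… = C$53,203.35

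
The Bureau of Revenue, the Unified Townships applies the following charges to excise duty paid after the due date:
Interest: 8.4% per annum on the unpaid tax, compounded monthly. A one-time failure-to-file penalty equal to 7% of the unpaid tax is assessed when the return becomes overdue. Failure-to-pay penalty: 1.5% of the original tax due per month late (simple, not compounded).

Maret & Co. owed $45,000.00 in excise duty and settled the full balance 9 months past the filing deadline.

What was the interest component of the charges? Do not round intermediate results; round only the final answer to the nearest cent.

Interest (8.4%/yr ÷ 12 = 0.7%/month): $45,000.00 × ((1 + 0.007)^9 − 1) = $2,915.6902…

$2,915.69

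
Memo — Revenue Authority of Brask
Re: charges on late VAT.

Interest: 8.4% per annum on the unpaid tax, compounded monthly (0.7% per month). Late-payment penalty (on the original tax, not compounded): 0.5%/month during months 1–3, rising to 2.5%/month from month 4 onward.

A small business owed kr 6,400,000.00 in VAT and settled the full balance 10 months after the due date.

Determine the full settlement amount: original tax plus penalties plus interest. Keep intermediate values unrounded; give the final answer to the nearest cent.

Penalty, months 1–3: 3 × 0.5% × kr 6,400,000.00 = kr 96,000.00
Penalty, months 4–10: 7 × 2.5% × kr 6,400,000.00 = kr 1,120,000.00
Interest: kr 6,400,000.00 × ((1 + 0.007)^10 − 1) = kr 6,400,000.00 × 0.0722467… = kr 462,378.6782…
Total = kr 6,400,000.00 + kr 1,216,000.0000 + kr 462,378.6782… = kr 8,078,378.68

kr 8,078,378.68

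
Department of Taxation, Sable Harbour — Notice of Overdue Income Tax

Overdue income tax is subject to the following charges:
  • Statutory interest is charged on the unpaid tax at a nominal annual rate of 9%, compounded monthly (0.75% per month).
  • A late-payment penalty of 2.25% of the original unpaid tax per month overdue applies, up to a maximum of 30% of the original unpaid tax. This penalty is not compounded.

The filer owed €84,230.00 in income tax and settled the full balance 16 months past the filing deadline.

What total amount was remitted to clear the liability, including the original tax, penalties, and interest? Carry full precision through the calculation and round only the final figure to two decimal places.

€120,195.55

Penalty (uncapped): 16 × 2.25% × €84,230.00 = €30,322.80; cap = 30% × €84,230.00 = €25,269.00 → penalty = €25,269.00
Interest: €84,230.00 × ((1 + 0.0075)^16 − 1) = €84,230.00 × 0.1269921… = €10,696.5457…
Total = €84,230.00 + €25,269.0000 + €10,696.5457… = €120,195.55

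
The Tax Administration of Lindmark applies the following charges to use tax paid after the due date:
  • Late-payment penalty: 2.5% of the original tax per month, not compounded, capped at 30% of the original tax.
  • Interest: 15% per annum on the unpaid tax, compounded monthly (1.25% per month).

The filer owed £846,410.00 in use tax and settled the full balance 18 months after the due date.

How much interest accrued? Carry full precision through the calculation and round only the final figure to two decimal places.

Interest: £846,410.00 × ((1 + 0.0125)^18 − 1) = £846,410.00 × 0.2505774… = £212,091.2122…

£212,091.21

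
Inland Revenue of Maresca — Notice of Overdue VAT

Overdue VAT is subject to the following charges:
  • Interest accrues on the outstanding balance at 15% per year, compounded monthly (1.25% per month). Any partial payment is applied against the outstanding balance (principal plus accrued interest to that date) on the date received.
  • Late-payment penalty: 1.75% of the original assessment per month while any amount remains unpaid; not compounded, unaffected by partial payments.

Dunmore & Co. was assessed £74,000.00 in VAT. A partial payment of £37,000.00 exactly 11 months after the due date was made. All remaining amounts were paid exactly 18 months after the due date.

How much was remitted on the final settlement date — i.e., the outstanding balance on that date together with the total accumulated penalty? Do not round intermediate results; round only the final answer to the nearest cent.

Balance at month 11: £74,000.0000 × (1 + 0.0125)^11 = £84,835.3919…
After £37,000.00 payment: £84,835.3919… − £37,000.00 = £47,835.3919…
Balance at month 18: £47,835.3919… × (1 + 0.0125)^7 = £52,181.2598…
Penalty: 18 × 1.75% × £74,000.00 = £23,310.00
Final settlement = outstanding balance + penalty = £52,181.2598… + £23,310.00 = £75,491.26

£75,491.26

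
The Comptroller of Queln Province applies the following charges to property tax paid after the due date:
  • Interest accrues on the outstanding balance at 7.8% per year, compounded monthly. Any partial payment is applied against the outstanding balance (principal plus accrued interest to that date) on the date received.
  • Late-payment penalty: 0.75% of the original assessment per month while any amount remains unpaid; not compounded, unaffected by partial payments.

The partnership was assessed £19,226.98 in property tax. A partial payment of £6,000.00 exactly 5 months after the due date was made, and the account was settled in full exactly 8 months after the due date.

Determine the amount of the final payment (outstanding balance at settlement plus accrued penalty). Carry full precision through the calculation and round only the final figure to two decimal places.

Monthly rate = 7.8% ÷ 12 = 0.65%
Balance at month 5: £19,226.9800 × (1 + 0.0065)^5 = £19,860.0332…
After £6,000.00 payment: £19,860.0332… − £6,000.00 = £13,860.0332…
Balance at month 8: £13,860.0332… × (1 + 0.0065)^3 = £14,132.0644…
Penalty: 8 × 0.75% × £19,226.98 = £1,153.62…
Final settlement = outstanding balance + penalty = £14,132.0644… + £1,153.62… = £15,285.68

£15,285.68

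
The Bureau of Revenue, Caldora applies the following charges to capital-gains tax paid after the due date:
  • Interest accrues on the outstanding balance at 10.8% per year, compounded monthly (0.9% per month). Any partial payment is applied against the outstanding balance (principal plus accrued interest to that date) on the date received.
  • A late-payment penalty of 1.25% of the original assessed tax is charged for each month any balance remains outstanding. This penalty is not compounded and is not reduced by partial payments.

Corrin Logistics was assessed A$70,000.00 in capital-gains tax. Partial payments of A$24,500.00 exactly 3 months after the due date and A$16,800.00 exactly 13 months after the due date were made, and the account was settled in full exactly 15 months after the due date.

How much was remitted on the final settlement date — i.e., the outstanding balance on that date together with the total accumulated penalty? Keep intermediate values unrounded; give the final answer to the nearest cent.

A$48,809.46

Balance at month 3: A$70,000.0000 × (1 + 0.009)^3 = A$71,907.0610…
After A$24,500.00 payment: A$71,907.0610… − A$24,500.00 = A$47,407.0610…
Balance at month 13: A$47,407.0610… × (1 + 0.009)^10 = A$51,850.7085…
After A$16,800.00 payment: A$51,850.7085… − A$16,800.00 = A$35,050.7085…
Balance at month 15: A$35,050.7085… × (1 + 0.009)^2 = A$35,684.4603…
Penalty: 15 × 1.25% × A$70,000.00 = A$13,125.00
Final settlement = outstanding balance + penalty = A$35,684.4603… + A$13,125.00 = A$48,809.46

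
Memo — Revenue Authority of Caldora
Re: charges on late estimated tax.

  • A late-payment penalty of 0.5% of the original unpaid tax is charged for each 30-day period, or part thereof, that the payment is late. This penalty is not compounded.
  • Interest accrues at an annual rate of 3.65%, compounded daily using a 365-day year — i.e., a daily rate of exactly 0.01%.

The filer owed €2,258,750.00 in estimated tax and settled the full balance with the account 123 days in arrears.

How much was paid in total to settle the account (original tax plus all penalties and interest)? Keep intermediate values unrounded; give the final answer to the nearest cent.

Penalty periods: ⌈123/30⌉ = 5; penalty = 5 × 0.5% × €2,258,750.00 = €56,468.75
Interest: €2,258,750.00 × ((1 + 0.0001)^123 − 1) = €2,258,750.00 × 0.01237533… = €27,952.7846…
Total = €2,258,750.00 + €56,468.7500 + €27,952.7846… = €2,343,171.53

€2,343,171.53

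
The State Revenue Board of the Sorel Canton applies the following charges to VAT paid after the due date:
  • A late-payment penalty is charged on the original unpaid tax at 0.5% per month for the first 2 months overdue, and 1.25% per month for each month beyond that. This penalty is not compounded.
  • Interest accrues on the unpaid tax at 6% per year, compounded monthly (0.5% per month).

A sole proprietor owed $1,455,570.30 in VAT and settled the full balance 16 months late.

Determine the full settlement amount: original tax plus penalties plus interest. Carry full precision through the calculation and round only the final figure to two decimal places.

Penalty, months 1–2: 2 × 0.5% × $1,455,570.30 = $14,555.70…
Penalty, months 3–16: 14 × 1.25% × $1,455,570.30 = $254,724.80…
Interest: $1,455,570.30 × ((1 + 0.005)^16 − 1) = $1,455,570.30 × 0.0830712… = $120,915.9006…
Total = $1,455,570.30 + $269,280.5055 + $120,915.9006… = $1,845,766.71

$1,845,766.71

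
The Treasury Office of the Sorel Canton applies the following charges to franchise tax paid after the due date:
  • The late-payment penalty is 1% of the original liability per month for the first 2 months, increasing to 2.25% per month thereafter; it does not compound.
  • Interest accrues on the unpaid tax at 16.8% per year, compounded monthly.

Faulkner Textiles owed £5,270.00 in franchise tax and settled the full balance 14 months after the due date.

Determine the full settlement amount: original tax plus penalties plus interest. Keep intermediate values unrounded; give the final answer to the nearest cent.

Penalty, months 1–2: 2 × 1% × £5,270.00 = £105.40
Penalty, months 3–14: 12 × 2.25% × £5,270.00 = £1,422.90
Interest (16.8%/yr ÷ 12 = 1.4%/month): £5,270.00 × ((1 + 0.014)^14 − 1) = £1,132.3879…
Total = £5,270.00 + £1,528.3000 + £1,132.3879… = £7,930.69

£7,930.69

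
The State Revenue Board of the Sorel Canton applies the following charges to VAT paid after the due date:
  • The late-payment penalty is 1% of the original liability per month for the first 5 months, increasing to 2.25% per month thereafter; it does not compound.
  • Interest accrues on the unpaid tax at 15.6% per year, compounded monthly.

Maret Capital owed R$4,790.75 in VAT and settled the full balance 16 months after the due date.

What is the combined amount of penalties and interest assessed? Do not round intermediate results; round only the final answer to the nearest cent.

Penalty, months 1–5: 5 × 1% × R$4,790.75 = R$239.54…
Penalty, months 6–16: 11 × 2.25% × R$4,790.75 = R$1,185.71…
Interest (15.6%/yr ÷ 12 = 1.3%/month): R$4,790.75 × ((1 + 0.013)^16 − 1) = R$1,099.7836…
Penalties + interest = R$1,425.2481… + R$1,099.7836… = R$2,525.03

R$2,525.03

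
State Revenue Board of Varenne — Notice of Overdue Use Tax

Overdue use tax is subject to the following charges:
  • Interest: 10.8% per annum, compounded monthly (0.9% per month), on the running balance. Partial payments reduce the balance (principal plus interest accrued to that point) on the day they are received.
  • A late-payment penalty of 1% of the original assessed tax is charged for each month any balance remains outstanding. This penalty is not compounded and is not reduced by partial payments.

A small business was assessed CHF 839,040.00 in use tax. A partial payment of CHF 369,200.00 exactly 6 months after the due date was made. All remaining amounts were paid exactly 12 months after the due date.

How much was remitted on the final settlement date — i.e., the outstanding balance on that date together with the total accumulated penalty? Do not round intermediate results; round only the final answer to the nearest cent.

CHF 645,373.16

Balance at month 6: CHF 839,040.0000 × (1 + 0.009)^6 = CHF 885,379.9097…
After CHF 369,200.00 payment: CHF 885,379.9097… − CHF 369,200.00 = CHF 516,179.9097…
Balance at month 12: CHF 516,179.9097… × (1 + 0.009)^6 = CHF 544,688.3603…
Penalty: 12 × 1% × CHF 839,040.00 = CHF 100,684.80
Final settlement = outstanding balance + penalty = CHF 544,688.3603… + CHF 100,684.80 = CHF 645,373.16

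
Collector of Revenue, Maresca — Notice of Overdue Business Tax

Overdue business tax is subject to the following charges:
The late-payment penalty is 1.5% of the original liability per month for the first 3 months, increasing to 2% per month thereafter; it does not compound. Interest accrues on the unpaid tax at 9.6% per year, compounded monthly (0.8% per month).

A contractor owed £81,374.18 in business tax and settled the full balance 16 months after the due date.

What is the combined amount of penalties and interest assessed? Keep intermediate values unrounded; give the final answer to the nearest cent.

Penalty, months 1–3: 3 × 1.5% × £81,374.18 = £3,661.84…
Penalty, months 4–16: 13 × 2% × £81,374.18 = £21,157.29…
Interest: £81,374.18 × ((1 + 0.008)^16 − 1) = £81,374.18 × 0.1359743… = £11,064.7988…
Penalties + interest = £24,819.1249 + £11,064.7988… = £35,883.92

£35,883.92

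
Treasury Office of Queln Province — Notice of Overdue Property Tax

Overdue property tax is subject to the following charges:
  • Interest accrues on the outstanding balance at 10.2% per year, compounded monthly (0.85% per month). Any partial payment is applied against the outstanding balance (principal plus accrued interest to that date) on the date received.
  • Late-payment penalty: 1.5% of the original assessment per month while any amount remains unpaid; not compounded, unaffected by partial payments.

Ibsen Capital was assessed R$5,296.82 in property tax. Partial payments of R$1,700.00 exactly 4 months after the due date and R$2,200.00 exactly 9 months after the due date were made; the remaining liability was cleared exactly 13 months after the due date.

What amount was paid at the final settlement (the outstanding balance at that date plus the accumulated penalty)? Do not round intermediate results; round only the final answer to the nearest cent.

R$2,835.48

Balance at month 4: R$5,296.8200 × (1 + 0.0085)^4 = R$5,479.2211…
After R$1,700.00 payment: R$5,479.2211… − R$1,700.00 = R$3,779.2211…
Balance at month 9: R$3,779.2211… × (1 + 0.0085)^5 = R$3,942.5918…
After R$2,200.00 payment: R$3,942.5918… − R$2,200.00 = R$1,742.5918…
Balance at month 13: R$1,742.5918… × (1 + 0.0085)^4 = R$1,802.5996…
Penalty: 13 × 1.5% × R$5,296.82 = R$1,032.88…
Final settlement = outstanding balance + penalty = R$1,802.5996… + R$1,032.88… = R$2,835.48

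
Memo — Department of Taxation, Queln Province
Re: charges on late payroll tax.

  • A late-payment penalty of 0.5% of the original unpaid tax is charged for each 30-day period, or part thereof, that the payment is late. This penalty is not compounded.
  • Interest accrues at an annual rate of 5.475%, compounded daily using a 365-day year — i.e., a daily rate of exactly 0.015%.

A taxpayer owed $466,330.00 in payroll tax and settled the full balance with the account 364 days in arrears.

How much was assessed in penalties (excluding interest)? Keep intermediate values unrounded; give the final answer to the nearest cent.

$30,311.45

Penalty periods: ⌈364/30⌉ = 13; penalty = 13 × 0.5% × $466,330.00 = $30,311.45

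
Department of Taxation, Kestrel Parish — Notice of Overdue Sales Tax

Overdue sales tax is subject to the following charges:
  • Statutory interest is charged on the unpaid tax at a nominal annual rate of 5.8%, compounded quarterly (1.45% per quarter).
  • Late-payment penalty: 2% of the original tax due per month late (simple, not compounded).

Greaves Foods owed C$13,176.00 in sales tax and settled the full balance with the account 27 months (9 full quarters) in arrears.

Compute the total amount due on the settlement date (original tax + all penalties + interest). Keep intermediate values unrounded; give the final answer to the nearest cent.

Late-payment penalty: 27 × 2% × C$13,176.00 = C$7,115.04
Interest: C$13,176.00 × ((1 + 0.0145)^9 − 1) = C$13,176.00 × 0.1383307… = C$1,822.6458…
Total = C$13,176.00 + C$7,115.0400 + C$1,822.6458… = C$22,113.69

C$22,113.69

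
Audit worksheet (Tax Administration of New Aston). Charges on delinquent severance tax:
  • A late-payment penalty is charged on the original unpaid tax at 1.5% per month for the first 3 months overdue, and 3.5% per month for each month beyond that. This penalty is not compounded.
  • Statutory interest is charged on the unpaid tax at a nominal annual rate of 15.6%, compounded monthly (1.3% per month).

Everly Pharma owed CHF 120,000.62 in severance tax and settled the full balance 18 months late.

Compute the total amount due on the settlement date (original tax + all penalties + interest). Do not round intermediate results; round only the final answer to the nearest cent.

Penalty, months 1–3: 3 × 1.5% × CHF 120,000.62 = CHF 5,400.03…
Penalty, months 4–18: 15 × 3.5% × CHF 120,000.62 = CHF 63,000.33…
Interest: CHF 120,000.62 × ((1 + 0.013)^18 − 1) = CHF 120,000.62 × 0.2617404… = CHF 31,409.0129…
Total = CHF 120,000.62 + CHF 68,400.3534 + CHF 31,409.0129… = CHF 219,809.99

CHF 219,809.99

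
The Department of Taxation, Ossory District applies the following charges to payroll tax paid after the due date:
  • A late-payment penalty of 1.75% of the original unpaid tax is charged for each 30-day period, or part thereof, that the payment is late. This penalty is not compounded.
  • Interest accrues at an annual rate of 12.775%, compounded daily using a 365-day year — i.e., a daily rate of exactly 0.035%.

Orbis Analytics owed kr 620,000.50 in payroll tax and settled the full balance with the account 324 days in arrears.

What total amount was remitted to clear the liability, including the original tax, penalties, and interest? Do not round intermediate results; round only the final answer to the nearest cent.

kr 813,786.40

Penalty periods: ⌈324/30⌉ = 11; penalty = 11 × 1.75% × kr 620,000.50 = kr 119,350.10…
Interest: kr 620,000.50 × ((1 + 0.00035)^324 − 1) = kr 620,000.50 × 0.12005765… = kr 74,435.8047…
Total = kr 620,000.50 + kr 119,350.0963… + kr 74,435.8047… = kr 813,786.40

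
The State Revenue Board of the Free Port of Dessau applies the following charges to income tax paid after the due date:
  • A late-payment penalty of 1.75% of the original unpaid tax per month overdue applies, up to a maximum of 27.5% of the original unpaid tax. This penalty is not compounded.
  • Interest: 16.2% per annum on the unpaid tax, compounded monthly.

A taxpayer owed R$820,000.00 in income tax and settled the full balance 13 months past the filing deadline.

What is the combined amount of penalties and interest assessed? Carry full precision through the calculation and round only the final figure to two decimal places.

R$342,713.67

Penalty: 13 × 1.75% × R$820,000.00 = R$186,550.00 (below the 27.5% cap of R$225,500.00)
Interest (16.2%/yr ÷ 12 = 1.35%/month): R$820,000.00 × ((1 + 0.0135)^13 − 1) = R$156,163.6730…
Penalties + interest = R$186,550.0000 + R$156,163.6730… = R$342,713.67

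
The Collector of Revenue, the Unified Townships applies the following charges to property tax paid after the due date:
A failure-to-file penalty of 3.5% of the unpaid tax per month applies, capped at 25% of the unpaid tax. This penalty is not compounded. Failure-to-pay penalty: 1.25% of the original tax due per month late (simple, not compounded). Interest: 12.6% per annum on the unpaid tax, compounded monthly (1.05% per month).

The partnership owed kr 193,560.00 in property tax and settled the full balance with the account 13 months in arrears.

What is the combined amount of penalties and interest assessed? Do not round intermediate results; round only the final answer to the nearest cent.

kr 107,994.76

Failure-to-file: 13 × 3.5% × kr 193,560.00 = kr 88,069.80, capped at 25% × kr 193,560.00 = kr 48,390.00
Failure-to-pay penalty = 1.25% × kr 193,560.00 × 13 mo = kr 31,453.50
Interest: kr 193,560.00 × ((1 + 0.0105)^13 − 1) = kr 193,560.00 × 0.1454394… = kr 28,151.2577…
Penalties + interest = kr 79,843.5000 + kr 28,151.2577… = kr 107,994.76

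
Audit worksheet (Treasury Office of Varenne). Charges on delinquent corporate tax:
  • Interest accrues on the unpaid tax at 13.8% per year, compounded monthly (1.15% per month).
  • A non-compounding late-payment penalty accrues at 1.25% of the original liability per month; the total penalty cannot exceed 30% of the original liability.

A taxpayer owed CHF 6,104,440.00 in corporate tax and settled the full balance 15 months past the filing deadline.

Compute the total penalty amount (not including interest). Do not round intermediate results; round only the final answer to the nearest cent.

Penalty: 15 × 1.25% × CHF 6,104,440.00 = CHF 1,144,582.50 (below the 30% cap of CHF 1,831,332.00)

CHF 1,144,582.50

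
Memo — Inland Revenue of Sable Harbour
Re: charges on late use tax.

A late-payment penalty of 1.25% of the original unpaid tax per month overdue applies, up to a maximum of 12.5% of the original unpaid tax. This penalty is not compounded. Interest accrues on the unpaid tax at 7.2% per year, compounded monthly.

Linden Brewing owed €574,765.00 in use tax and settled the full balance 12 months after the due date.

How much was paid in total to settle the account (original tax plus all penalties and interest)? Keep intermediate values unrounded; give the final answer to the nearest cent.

Penalty (uncapped): 12 × 1.25% × €574,765.00 = €86,214.75; cap = 12.5% × €574,765.00 = €71,845.63… → penalty = €71,845.63…
Interest (7.2%/yr ÷ 12 = 0.6%/month): €574,765.00 × ((1 + 0.006)^12 − 1) = €42,776.4068…
Total = €574,765.00 + €71,845.6250 + €42,776.4068… = €689,387.03

€689,387.03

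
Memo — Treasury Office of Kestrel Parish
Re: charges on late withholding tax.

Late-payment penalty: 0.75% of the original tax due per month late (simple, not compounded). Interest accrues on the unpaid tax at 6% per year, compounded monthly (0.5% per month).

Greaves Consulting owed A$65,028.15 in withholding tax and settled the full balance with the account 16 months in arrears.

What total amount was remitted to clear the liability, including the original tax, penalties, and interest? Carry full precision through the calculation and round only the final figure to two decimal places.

A$78,233.49

Late-payment penalty: 16 × 0.75% × A$65,028.15 = A$7,803.38…
Interest: A$65,028.15 × ((1 + 0.005)^16 − 1) = A$65,028.15 × 0.0830712… = A$5,401.9633…
Total = A$65,028.15 + A$7,803.3780 + A$5,401.9633… = A$78,233.49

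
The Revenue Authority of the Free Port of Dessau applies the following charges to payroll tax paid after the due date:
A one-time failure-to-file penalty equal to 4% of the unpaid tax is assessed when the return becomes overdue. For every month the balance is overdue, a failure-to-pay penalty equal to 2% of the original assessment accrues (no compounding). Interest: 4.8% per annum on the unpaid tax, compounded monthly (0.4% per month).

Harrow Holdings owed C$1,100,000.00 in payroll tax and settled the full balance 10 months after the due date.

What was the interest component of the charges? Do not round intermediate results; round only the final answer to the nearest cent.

C$44,800.51

Interest: C$1,100,000.00 × ((1 + 0.004)^10 − 1) = C$1,100,000.00 × 0.0407277… = C$44,800.5074…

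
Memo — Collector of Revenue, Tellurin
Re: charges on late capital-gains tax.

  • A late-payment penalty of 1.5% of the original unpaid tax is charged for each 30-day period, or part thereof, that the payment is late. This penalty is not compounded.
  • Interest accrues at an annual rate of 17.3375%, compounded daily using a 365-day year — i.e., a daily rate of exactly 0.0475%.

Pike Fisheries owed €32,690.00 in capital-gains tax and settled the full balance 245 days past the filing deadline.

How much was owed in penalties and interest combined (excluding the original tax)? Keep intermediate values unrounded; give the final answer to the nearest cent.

Penalty periods: ⌈245/30⌉ = 9; penalty = 9 × 1.5% × €32,690.00 = €4,413.15
Interest: €32,690.00 × ((1 + 0.000475)^245 − 1) = €32,690.00 × 0.12338603… = €4,033.4895…
Penalties + interest = €4,413.1500 + €4,033.4895… = €8,446.64

€8,446.64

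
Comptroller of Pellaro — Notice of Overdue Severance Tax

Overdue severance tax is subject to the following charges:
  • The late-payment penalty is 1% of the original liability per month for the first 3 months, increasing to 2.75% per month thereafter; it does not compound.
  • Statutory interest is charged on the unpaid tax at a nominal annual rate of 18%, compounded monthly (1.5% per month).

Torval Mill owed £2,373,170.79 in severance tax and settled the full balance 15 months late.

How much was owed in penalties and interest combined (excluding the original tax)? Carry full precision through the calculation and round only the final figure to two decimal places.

£1,448,184.92

Penalty, months 1–3: 3 × 1% × £2,373,170.79 = £71,195.12…
Penalty, months 4–15: 12 × 2.75% × £2,373,170.79 = £783,146.36…
Interest: £2,373,170.79 × ((1 + 0.015)^15 − 1) = £2,373,170.79 × 0.2502321… = £593,843.4313…
Penalties + interest = £854,341.4844 + £593,843.4313… = £1,448,184.92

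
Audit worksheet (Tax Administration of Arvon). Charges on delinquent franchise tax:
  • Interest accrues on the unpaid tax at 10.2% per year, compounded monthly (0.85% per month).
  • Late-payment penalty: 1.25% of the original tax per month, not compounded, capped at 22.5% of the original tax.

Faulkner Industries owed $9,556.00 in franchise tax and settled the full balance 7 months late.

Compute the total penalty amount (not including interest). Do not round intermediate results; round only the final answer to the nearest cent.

$836.15

Penalty: 7 × 1.25% × $9,556.00 = $836.15 (below the 22.5% cap of $2,150.10)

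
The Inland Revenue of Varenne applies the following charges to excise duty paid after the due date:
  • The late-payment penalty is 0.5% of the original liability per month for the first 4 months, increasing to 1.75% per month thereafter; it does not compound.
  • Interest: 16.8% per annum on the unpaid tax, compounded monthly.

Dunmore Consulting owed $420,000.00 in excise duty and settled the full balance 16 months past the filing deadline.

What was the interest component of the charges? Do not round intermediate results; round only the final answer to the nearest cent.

$104,634.17

Interest (16.8%/yr ÷ 12 = 1.4%/month): $420,000.00 × ((1 + 0.014)^16 − 1) = $104,634.1665…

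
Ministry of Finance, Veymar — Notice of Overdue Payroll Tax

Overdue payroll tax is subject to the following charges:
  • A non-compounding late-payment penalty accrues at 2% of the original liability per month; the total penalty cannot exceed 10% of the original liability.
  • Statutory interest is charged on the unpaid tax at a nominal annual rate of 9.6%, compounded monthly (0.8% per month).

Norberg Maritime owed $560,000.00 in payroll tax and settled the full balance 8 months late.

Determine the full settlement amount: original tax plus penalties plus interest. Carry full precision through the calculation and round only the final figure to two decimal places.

$652,859.74

Penalty (uncapped): 8 × 2% × $560,000.00 = $89,600.00; cap = 10% × $560,000.00 = $56,000.00 → penalty = $56,000.00
Interest: $560,000.00 × ((1 + 0.008)^8 − 1) = $560,000.00 × 0.0658210… = $36,859.7379…
Total = $560,000.00 + $56,000.0000 + $36,859.7379… = $652,859.74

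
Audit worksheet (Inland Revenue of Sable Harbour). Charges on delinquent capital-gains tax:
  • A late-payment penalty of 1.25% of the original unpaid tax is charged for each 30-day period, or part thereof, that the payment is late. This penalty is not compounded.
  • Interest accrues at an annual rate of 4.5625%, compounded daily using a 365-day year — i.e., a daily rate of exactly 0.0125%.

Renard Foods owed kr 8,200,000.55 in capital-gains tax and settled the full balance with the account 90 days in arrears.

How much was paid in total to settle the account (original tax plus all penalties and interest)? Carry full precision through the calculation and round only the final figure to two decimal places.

kr 8,600,265.60

Penalty periods: ⌈90/30⌉ = 3; penalty = 3 × 1.25% × kr 8,200,000.55 = kr 307,500.02…
Interest: kr 8,200,000.55 × ((1 + 0.000125)^90 − 1) = kr 8,200,000.55 × 0.01131281… = kr 92,765.0335…
Total = kr 8,200,000.55 + kr 307,500.0206… + kr 92,765.0335… = kr 8,600,265.60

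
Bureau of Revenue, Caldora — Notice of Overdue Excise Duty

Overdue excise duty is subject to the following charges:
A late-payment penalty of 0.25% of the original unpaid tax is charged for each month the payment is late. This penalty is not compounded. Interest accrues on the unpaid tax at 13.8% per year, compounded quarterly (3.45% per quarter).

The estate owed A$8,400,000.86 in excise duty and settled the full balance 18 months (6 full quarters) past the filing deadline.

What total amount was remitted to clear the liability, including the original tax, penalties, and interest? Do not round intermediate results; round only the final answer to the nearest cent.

A$10,673,852.26

Late-payment penalty = 0.25% × A$8,400,000.86 × 18 mo = A$378,000.04…
Interest: A$8,400,000.86 × ((1 + 0.0345)^6 − 1) = A$8,400,000.86 × 0.2256966… = A$1,895,851.3642…
Total = A$8,400,000.86 + A$378,000.0387 + A$1,895,851.3642… = A$10,673,852.26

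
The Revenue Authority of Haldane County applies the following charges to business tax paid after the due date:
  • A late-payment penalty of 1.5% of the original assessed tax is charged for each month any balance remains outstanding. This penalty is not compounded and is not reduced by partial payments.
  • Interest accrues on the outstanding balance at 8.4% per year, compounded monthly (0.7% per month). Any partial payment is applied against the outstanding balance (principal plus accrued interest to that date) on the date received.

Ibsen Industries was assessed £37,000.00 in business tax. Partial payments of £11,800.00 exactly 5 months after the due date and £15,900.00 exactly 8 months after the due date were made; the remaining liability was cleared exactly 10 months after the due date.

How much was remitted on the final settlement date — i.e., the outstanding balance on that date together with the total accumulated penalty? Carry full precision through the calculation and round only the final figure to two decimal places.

£16,880.93

Balance at month 5: £37,000.0000 × (1 + 0.007)^5 = £38,313.2574…
After £11,800.00 payment: £38,313.2574… − £11,800.00 = £26,513.2574…
Balance at month 8: £26,513.2574… × (1 + 0.007)^3 = £27,073.9423…
After £15,900.00 payment: £27,073.9423… − £15,900.00 = £11,173.9423…
Balance at month 10: £11,173.9423… × (1 + 0.007)^2 = £11,330.9250…
Penalty: 10 × 1.5% × £37,000.00 = £5,550.00
Final settlement = outstanding balance + penalty = £11,330.9250… + £5,550.00 = £16,880.93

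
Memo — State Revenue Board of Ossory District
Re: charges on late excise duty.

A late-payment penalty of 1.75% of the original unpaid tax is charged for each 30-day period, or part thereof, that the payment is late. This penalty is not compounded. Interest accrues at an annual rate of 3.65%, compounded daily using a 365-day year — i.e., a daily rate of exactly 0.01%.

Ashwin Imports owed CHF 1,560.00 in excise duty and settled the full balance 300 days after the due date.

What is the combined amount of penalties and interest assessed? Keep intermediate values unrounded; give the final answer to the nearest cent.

CHF 320.51

Penalty periods: ⌈300/30⌉ = 10; penalty = 10 × 1.75% × CHF 1,560.00 = CHF 273.00
Interest: CHF 1,560.00 × ((1 + 0.0001)^300 − 1) = CHF 1,560.00 × 0.03045299… = CHF 47.5067…
Penalties + interest = CHF 273.0000 + CHF 47.5067… = CHF 320.51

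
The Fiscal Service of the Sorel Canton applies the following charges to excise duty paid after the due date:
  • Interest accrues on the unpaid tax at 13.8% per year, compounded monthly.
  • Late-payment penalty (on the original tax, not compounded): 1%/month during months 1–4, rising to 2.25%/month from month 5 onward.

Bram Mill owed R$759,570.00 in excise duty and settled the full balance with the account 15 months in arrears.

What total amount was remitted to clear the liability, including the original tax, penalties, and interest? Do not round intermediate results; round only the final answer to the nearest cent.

R$1,120,064.00

Penalty, months 1–4: 4 × 1% × R$759,570.00 = R$30,382.80
Penalty, months 5–15: 11 × 2.25% × R$759,570.00 = R$187,993.58…
Interest (13.8%/yr ÷ 12 = 1.15%/month): R$759,570.00 × ((1 + 0.0115)^15 − 1) = R$142,117.6266…
Total = R$759,570.00 + R$218,376.3750 + R$142,117.6266… = R$1,120,064.00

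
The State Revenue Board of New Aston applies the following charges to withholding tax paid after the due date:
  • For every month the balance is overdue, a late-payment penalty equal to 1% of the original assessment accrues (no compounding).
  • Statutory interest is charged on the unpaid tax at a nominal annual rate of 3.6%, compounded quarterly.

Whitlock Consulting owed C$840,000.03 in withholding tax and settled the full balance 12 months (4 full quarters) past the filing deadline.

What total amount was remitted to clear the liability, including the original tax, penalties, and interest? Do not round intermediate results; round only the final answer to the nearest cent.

C$971,450.73

Late-payment penalty: 12 × 1% × C$840,000.03 = C$100,800.00…
Interest (3.6%/yr ÷ 4 = 0.9%/quarter): C$840,000.03 × ((1 + 0.009)^4 − 1) = C$30,650.6960…
Total = C$840,000.03 + C$100,800.0036 + C$30,650.6960… = C$971,450.73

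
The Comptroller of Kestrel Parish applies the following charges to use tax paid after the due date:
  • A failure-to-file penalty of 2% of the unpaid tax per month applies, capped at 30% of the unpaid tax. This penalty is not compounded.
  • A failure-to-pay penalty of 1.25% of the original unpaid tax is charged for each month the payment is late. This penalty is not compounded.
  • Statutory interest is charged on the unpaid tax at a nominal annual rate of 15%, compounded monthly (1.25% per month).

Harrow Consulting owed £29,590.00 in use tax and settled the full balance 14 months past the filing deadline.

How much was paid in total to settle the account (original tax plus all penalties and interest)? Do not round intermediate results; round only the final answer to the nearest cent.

Failure-to-file: 14 × 2% × £29,590.00 = £8,285.20 (under the 30% cap)
Failure-to-pay penalty: 14 × 1.25% × £29,590.00 = £5,178.25
Interest: £29,590.00 × ((1 + 0.0125)^14 − 1) = £29,590.00 × 0.1899547… = £5,620.7610…
Total = £29,590.00 + £13,463.4500 + £5,620.7610… = £48,674.21

£48,674.21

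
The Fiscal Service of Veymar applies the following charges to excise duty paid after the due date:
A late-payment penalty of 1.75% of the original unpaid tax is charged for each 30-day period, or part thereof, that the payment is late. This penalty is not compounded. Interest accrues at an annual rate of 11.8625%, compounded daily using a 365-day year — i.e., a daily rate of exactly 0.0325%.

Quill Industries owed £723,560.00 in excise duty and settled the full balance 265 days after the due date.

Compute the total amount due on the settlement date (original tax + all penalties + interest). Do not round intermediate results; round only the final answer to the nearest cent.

Penalty periods: ⌈265/30⌉ = 9; penalty = 9 × 1.75% × £723,560.00 = £113,960.70
Interest: £723,560.00 × ((1 + 0.000325)^265 − 1) = £723,560.00 × 0.08992731… = £65,067.8058…
Total = £723,560.00 + £113,960.7000 + £65,067.8058… = £902,588.51

£902,588.51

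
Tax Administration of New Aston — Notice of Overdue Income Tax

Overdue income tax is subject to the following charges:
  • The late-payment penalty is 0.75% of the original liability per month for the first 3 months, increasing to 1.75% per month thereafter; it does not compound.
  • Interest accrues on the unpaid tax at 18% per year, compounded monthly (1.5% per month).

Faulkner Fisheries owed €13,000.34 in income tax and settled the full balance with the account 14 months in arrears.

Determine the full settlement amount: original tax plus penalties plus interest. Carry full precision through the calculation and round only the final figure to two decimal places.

Penalty, months 1–3: 3 × 0.75% × €13,000.34 = €292.51…
Penalty, months 4–14: 11 × 1.75% × €13,000.34 = €2,502.57…
Interest: €13,000.34 × ((1 + 0.015)^14 − 1) = €13,000.34 × 0.2317557… = €3,012.9033…
Total = €13,000.34 + €2,795.0731 + €3,012.9033… = €18,808.32

€18,808.32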